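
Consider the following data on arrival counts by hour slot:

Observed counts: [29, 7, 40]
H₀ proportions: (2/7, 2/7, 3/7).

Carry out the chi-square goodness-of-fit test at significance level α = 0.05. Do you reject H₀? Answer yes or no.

n = 76; E_i = n·p_i = [21.71, 21.71, 32.57]
χ² = (29−21.71)²/21.71 + (7−21.71)²/21.71 + (40−32.57)²/32.57 = 14.1096
df = 2
p-value (upper-tail) = 0.00086
At α=0.05: p < α → reject H₀

reject H₀: yes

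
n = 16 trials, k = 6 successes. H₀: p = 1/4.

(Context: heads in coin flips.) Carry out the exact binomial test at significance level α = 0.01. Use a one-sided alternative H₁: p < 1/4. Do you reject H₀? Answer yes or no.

reject H₀: no

Exact binomial: n=16, k=6, p₀=1/4=0.2500
P(X≤6) from Σ C(n,i)·p₀^i·(1−p₀)^(n−i)
p-value (one-sided, H₁ less) = 0.92044
At α=0.01: p ≥ α → fail to reject H₀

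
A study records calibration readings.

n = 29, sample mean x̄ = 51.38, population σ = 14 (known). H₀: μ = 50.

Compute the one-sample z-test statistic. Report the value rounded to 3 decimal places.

test statistic = 0.531

SE = σ/√n = 14/√29 = 2.5997
z = (x̄−μ₀)/SE = (51.38−50)/2.5997 = 0.5308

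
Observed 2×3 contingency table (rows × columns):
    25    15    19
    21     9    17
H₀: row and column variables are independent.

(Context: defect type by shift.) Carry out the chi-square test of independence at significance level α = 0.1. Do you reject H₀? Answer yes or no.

reject H₀: no

Row totals [59, 47], col totals [46, 24, 36], n=106
χ² = (25−25.60)²/25.60 + (15−13.36)²/13.36 + (19−20.04)²/20.04 + (21−20.40)²/20.40 + (9−10.64)²/10.64 + (17−15.96)²/15.96 = 0.6082
df = 2
p-value (upper-tail) = 0.73777
At α=0.1: p ≥ α → fail to reject H₀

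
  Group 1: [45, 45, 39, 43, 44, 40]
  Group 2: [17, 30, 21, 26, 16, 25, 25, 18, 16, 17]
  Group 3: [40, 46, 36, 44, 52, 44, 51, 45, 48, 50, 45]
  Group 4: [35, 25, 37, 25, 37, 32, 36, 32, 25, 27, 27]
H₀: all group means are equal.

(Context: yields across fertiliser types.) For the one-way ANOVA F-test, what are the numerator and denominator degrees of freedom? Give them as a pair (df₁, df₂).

degrees of freedom = [3, 34]

k = 4 groups, N = 38 total
df = (k−1, N−k) = (4−1, 38−4) = (3, 34)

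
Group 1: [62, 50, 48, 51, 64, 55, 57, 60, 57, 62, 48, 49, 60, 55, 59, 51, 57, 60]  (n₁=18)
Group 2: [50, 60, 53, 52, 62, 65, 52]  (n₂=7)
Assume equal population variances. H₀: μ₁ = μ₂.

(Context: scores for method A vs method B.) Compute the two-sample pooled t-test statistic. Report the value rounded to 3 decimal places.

test statistic = -0.188

x̄₁=55.833, s₁=5.205, n₁=18
x̄₂=56.286, s₂=5.908, n₂=7
s_p² = [17·5.205² + 6·5.908²]/23 = 29.1273
SE = √(s_p²·(1/18+1/7)) = 2.4040
t = (55.833−56.286)/2.4040 = -0.1882
df = 23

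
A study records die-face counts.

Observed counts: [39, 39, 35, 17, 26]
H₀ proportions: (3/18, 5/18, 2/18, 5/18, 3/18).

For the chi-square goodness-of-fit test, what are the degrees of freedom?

df = k − 1 = 5 − 1 = 4

degrees of freedom = 4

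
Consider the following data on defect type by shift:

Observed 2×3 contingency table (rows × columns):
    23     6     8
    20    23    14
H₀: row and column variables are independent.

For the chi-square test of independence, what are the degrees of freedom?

df = (r−1)(c−1) = (2−1)·(3−1) = 2

degrees of freedom = 2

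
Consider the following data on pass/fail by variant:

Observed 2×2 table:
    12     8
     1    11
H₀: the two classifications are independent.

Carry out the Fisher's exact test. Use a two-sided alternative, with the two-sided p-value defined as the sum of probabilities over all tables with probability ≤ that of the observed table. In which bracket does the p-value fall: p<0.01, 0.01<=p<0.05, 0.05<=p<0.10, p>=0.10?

p-value bracket: p<0.01

Margins: r₁=20, r₂=12, c₁=13, c₂=19, n=32
p_obs = C(20,12)·C(12,1)/C(32,13); sum pmf over tables with pmf ≤ p_obs
p-value (two-sided) = 0.00787
→ bracket: p<0.01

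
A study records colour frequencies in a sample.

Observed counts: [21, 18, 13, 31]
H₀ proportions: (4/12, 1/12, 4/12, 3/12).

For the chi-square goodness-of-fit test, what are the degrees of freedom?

df = k − 1 = 4 − 1 = 3

degrees of freedom = 3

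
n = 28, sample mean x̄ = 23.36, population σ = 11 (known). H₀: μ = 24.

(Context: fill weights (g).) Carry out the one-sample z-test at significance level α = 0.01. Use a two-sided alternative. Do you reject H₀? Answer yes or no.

reject H₀: no

SE = σ/√n = 11/√28 = 2.0788
z = (x̄−μ₀)/SE = (23.36−24)/2.0788 = -0.3079
p-value (two-sided) = 0.75818
At α=0.01: p ≥ α → fail to reject H₀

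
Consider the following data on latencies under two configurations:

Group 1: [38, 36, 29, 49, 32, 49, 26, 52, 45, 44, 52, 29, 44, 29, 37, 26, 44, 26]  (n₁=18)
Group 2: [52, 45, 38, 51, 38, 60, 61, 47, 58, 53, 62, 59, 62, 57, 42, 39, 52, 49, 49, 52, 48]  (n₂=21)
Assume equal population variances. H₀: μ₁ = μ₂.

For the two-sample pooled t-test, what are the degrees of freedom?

degrees of freedom = 37

df = n₁ + n₂ − 2 = 18 + 21 − 2 = 37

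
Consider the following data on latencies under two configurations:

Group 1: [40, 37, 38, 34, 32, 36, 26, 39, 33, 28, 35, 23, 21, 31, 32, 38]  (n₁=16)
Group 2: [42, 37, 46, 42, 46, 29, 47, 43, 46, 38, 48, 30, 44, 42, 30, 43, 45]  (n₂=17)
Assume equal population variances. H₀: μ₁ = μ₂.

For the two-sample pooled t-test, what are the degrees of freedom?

degrees of freedom = 31

df = n₁ + n₂ − 2 = 16 + 17 − 2 = 31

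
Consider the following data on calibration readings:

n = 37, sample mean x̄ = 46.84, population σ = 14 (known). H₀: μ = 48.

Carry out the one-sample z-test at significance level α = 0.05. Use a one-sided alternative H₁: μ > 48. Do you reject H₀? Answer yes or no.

SE = σ/√n = 14/√37 = 2.3016
z = (x̄−μ₀)/SE = (46.84−48)/2.3016 = -0.5040
p-value (one-sided, H₁ greater) = 0.69287
At α=0.05: p ≥ α → fail to reject H₀

reject H₀: no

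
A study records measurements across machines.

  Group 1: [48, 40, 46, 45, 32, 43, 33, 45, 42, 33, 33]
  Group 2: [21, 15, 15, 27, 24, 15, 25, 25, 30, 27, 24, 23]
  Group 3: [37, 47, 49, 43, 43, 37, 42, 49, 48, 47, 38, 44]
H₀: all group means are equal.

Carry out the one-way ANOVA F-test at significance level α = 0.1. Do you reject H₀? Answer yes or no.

Group means [40.00, 22.58, 43.67], grand mean 35.286
SSB = Σnᵢ(x̄ᵢ−x̄)² = 3023.560; SSW = ΣΣ(x−x̄ᵢ)² = 881.583
MSB = 3023.560/2 = 1511.7798; MSW = 881.583/32 = 27.5495
F = MSB/MSW = 54.8751
df = (2, 32)
p-value (upper-tail) = 0.00000
At α=0.1: p < α → reject H₀

reject H₀: yes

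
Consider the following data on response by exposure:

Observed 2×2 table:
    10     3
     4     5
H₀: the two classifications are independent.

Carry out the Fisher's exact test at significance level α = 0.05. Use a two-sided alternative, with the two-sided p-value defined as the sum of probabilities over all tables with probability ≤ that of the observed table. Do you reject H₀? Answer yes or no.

reject H₀: no

Margins: r₁=13, r₂=9, c₁=14, c₂=8, n=22
p_obs = C(13,10)·C(9,4)/C(22,14); sum pmf over tables with pmf ≤ p_obs
p-value (two-sided) = 0.18700
At α=0.05: p ≥ α → fail to reject H₀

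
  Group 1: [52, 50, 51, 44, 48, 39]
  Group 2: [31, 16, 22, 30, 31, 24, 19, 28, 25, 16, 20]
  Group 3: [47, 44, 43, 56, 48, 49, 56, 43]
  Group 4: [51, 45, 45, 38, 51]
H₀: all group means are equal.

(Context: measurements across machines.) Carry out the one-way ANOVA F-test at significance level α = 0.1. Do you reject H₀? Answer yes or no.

reject H₀: yes

Group means [47.33, 23.82, 48.25, 46.00], grand mean 38.733
SSB = Σnᵢ(x̄ᵢ−x̄)² = 3879.397; SSW = ΣΣ(x−x̄ᵢ)² = 758.470
MSB = 3879.397/3 = 1293.1323; MSW = 758.470/26 = 29.1719
F = MSB/MSW = 44.3280
df = (3, 26)
p-value (upper-tail) = 0.00000
At α=0.1: p < α → reject H₀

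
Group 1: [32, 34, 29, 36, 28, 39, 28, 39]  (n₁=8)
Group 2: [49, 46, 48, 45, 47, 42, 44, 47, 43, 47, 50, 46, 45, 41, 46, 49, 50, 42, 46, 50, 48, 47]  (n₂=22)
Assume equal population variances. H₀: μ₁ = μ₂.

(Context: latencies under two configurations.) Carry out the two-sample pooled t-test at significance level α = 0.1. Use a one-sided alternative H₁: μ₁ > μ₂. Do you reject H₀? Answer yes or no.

x̄₁=33.125, s₁=4.612, n₁=8
x̄₂=46.273, s₂=2.658, n₂=22
s_p² = [7·4.612² + 21·2.658²]/28 = 10.6157
SE = √(s_p²·(1/8+1/22)) = 1.3452
t = (33.125−46.273)/1.3452 = -9.7740
df = 28
p-value (one-sided, H₁ greater) = 1.00000
At α=0.1: p ≥ α → fail to reject H₀

reject H₀: no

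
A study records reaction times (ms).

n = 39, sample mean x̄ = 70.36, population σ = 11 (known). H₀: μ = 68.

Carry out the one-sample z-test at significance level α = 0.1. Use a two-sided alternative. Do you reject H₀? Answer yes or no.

SE = σ/√n = 11/√39 = 1.7614
z = (x̄−μ₀)/SE = (70.36−68)/1.7614 = 1.3398
p-value (two-sided) = 0.18030
At α=0.1: p ≥ α → fail to reject H₀

reject H₀: no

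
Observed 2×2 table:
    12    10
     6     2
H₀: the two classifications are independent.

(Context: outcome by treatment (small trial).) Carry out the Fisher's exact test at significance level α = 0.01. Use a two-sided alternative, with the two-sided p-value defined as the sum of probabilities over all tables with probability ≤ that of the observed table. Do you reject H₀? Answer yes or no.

Margins: r₁=22, r₂=8, c₁=18, c₂=12, n=30
p_obs = C(22,12)·C(8,6)/C(30,18); sum pmf over tables with pmf ≤ p_obs
p-value (two-sided) = 0.41915
At α=0.01: p ≥ α → fail to reject H₀

reject H₀: no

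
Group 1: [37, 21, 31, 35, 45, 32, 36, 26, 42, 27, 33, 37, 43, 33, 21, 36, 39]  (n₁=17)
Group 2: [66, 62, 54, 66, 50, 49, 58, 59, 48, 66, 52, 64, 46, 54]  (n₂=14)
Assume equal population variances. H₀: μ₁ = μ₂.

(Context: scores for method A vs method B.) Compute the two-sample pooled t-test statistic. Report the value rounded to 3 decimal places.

x̄₁=33.765, s₁=6.996, n₁=17
x̄₂=56.714, s₂=7.226, n₂=14
s_p² = [16·6.996² + 13·7.226²]/29 = 50.4109
SE = √(s_p²·(1/17+1/14)) = 2.5624
t = (33.765−56.714)/2.5624 = -8.9561
df = 29

test statistic = -8.956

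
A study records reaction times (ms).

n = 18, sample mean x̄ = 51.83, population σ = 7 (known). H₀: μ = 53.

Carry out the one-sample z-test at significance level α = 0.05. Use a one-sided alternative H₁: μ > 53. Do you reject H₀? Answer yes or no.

reject H₀: no

SE = σ/√n = 7/√18 = 1.6499
z = (x̄−μ₀)/SE = (51.83−53)/1.6499 = -0.7091
p-value (one-sided, H₁ greater) = 0.76088
At α=0.05: p ≥ α → fail to reject H₀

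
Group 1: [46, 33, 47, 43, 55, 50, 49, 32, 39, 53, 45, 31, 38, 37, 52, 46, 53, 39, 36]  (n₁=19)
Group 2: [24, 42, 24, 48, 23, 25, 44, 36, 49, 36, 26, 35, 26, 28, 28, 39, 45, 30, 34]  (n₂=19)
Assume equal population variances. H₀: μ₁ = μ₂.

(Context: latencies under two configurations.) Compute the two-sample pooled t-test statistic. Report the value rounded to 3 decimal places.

x̄₁=43.368, s₁=7.646, n₁=19
x̄₂=33.789, s₂=8.683, n₂=19
s_p² = [18·7.646² + 18·8.683²]/36 = 66.9327
SE = √(s_p²·(1/19+1/19)) = 2.6543
t = (43.368−33.789)/2.6543 = 3.6088
df = 36

test statistic = 3.609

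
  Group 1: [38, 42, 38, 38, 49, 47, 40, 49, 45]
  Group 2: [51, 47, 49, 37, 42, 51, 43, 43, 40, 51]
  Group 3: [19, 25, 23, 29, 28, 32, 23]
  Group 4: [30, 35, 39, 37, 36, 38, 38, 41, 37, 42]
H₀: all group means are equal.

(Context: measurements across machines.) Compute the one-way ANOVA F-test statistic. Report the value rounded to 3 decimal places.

test statistic = 31.276

Group means [42.89, 45.40, 25.57, 37.30], grand mean 38.667
SSB = Σnᵢ(x̄ᵢ−x̄)² = 1832.897; SSW = ΣΣ(x−x̄ᵢ)² = 625.103
MSB = 1832.897/3 = 610.9656; MSW = 625.103/32 = 19.5345
F = MSB/MSW = 31.2763
df = (3, 32)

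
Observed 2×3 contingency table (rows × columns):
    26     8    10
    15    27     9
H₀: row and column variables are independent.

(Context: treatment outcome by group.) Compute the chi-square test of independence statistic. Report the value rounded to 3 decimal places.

Row totals [44, 51], col totals [41, 35, 19], n=95
χ² = (26−18.99)²/18.99 + (8−16.21)²/16.21 + (10−8.80)²/8.80 + (15−22.01)²/22.01 + (27−18.79)²/18.79 + (9−10.20)²/10.20 = 12.8722
df = 2

test statistic = 12.872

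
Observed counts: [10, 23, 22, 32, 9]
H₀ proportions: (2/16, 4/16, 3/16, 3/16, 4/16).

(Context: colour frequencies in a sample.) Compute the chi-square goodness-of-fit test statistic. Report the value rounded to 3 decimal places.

test statistic = 21.528

n = 96; E_i = n·p_i = [12.00, 24.00, 18.00, 18.00, 24.00]
χ² = (10−12.00)²/12.00 + (23−24.00)²/24.00 + (22−18.00)²/18.00 + (32−18.00)²/18.00 + (9−24.00)²/24.00 = 21.5278
df = 4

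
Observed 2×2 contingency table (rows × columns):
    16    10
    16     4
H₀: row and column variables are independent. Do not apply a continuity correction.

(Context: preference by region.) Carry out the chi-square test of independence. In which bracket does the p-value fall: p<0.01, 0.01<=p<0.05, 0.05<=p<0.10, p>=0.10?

p-value bracket: p>=0.10

Row totals [26, 20], col totals [32, 14], n=46
χ² = (16−18.09)²/18.09 + (10−7.91)²/7.91 + (16−13.91)²/13.91 + (4−6.09)²/6.09 = 1.8198
df = 1
p-value (upper-tail) = 0.17734
→ bracket: p>=0.10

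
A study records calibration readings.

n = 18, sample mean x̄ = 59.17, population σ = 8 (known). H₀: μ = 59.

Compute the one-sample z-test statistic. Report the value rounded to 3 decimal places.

SE = σ/√n = 8/√18 = 1.8856
z = (x̄−μ₀)/SE = (59.17−59)/1.8856 = 0.0902

test statistic = 0.090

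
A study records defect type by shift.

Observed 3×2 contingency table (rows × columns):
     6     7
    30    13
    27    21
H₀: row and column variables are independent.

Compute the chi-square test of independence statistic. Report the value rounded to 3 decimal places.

test statistic = 3.030

Row totals [13, 43, 48], col totals [63, 41], n=104
χ² = (6−7.88)²/7.88 + (7−5.12)²/5.12 + (30−26.05)²/26.05 + (13−16.95)²/16.95 + (27−29.08)²/29.08 + (21−18.92)²/18.92 = 3.0296
df = 2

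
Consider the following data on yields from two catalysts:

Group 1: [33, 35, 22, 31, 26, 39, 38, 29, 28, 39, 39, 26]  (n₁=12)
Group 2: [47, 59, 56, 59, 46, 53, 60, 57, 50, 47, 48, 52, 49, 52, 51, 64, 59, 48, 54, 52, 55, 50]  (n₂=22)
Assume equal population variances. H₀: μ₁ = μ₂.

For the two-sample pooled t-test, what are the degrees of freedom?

degrees of freedom = 32

df = n₁ + n₂ − 2 = 12 + 22 − 2 = 32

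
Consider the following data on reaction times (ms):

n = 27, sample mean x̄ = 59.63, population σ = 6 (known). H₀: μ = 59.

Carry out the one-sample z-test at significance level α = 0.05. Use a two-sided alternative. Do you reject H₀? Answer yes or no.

SE = σ/√n = 6/√27 = 1.1547
z = (x̄−μ₀)/SE = (59.63−59)/1.1547 = 0.5456
p-value (two-sided) = 0.58534
At α=0.05: p ≥ α → fail to reject H₀

reject H₀: no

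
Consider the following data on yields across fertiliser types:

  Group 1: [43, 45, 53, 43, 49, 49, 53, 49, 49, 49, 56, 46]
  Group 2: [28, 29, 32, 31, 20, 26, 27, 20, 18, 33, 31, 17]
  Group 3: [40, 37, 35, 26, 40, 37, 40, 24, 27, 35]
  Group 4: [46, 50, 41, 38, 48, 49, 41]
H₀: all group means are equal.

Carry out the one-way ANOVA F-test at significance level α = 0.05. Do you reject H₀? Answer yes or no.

Group means [48.67, 26.00, 34.10, 44.71], grand mean 37.805
SSB = Σnᵢ(x̄ᵢ−x̄)² = 3559.444; SSW = ΣΣ(x−x̄ᵢ)² = 1014.995
MSB = 3559.444/3 = 1186.4813; MSW = 1014.995/37 = 27.4323
F = MSB/MSW = 43.2512
df = (3, 37)
p-value (upper-tail) = 0.00000
At α=0.05: p < α → reject H₀

reject H₀: yes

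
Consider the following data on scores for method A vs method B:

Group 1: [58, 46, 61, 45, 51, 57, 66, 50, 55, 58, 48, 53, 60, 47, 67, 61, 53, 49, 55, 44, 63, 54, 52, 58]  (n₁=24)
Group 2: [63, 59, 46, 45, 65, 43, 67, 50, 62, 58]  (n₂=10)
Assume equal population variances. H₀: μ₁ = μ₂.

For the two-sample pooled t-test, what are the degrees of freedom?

df = n₁ + n₂ − 2 = 24 + 10 − 2 = 32

degrees of freedom = 32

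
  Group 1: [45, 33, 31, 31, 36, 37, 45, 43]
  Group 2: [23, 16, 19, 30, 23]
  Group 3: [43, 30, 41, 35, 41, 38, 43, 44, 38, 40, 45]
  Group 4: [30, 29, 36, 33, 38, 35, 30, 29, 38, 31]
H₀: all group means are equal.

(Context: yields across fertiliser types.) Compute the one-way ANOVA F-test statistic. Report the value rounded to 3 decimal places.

Group means [37.62, 22.20, 39.82, 32.90], grand mean 34.676
SSB = Σnᵢ(x̄ᵢ−x̄)² = 1170.230; SSW = ΣΣ(x−x̄ᵢ)² = 671.211
MSB = 1170.230/3 = 390.0766; MSW = 671.211/30 = 22.3737
F = MSB/MSW = 17.4346
df = (3, 30)

test statistic = 17.435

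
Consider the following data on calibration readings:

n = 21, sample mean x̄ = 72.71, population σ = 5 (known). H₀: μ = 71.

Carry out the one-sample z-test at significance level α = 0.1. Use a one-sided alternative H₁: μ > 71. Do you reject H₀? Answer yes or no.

reject H₀: yes

SE = σ/√n = 5/√21 = 1.0911
z = (x̄−μ₀)/SE = (72.71−71)/1.0911 = 1.5672
p-value (one-sided, H₁ greater) = 0.05853
At α=0.1: p < α → reject H₀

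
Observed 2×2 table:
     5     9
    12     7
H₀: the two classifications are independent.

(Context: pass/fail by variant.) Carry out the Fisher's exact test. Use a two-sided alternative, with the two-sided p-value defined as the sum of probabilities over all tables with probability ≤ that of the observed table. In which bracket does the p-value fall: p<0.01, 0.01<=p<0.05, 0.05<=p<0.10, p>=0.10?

Margins: r₁=14, r₂=19, c₁=17, c₂=16, n=33
p_obs = C(14,5)·C(19,12)/C(33,17); sum pmf over tables with pmf ≤ p_obs
p-value (two-sided) = 0.16632
→ bracket: p>=0.10

p-value bracket: p>=0.10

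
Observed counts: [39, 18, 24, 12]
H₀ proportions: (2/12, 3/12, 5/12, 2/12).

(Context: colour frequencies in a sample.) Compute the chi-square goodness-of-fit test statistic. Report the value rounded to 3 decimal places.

test statistic = 43.219

n = 93; E_i = n·p_i = [15.50, 23.25, 38.75, 15.50]
χ² = (39−15.50)²/15.50 + (18−23.25)²/23.25 + (24−38.75)²/38.75 + (12−15.50)²/15.50 = 43.2194
df = 3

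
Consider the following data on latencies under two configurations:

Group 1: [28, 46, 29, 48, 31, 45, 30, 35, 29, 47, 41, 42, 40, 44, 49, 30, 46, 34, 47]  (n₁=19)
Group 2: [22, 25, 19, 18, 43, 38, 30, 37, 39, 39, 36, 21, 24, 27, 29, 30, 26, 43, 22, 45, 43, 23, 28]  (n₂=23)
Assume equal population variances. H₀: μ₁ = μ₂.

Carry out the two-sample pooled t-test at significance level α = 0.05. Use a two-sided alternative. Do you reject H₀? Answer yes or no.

x̄₁=39.000, s₁=7.710, n₁=19
x̄₂=30.739, s₂=8.646, n₂=23
s_p² = [18·7.710² + 22·8.646²]/40 = 67.8609
SE = √(s_p²·(1/19+1/23)) = 2.5538
t = (39.000−30.739)/2.5538 = 3.2347
df = 40
p-value (two-sided) = 0.00244
At α=0.05: p < α → reject H₀

reject H₀: yes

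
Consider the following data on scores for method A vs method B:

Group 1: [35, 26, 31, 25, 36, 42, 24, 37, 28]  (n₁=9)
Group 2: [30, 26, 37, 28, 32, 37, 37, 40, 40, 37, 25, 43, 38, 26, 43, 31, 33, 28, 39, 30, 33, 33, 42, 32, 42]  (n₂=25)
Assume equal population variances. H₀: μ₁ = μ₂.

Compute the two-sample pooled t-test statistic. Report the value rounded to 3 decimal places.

test statistic = -1.295

x̄₁=31.556, s₁=6.267, n₁=9
x̄₂=34.480, s₂=5.650, n₂=25
s_p² = [8·6.267² + 24·5.650²]/32 = 33.7644
SE = √(s_p²·(1/9+1/25)) = 2.2588
t = (31.556−34.480)/2.2588 = -1.2947
df = 32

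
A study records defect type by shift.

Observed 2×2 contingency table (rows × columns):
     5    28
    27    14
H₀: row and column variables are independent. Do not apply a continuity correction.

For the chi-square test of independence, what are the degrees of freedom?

df = (r−1)(c−1) = (2−1)·(2−1) = 1

degrees of freedom = 1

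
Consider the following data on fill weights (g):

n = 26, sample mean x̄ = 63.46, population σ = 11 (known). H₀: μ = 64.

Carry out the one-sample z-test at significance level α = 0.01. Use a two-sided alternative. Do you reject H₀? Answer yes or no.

reject H₀: no

SE = σ/√n = 11/√26 = 2.1573
z = (x̄−μ₀)/SE = (63.46−64)/2.1573 = -0.2503
p-value (two-sided) = 0.80234
At α=0.01: p ≥ α → fail to reject H₀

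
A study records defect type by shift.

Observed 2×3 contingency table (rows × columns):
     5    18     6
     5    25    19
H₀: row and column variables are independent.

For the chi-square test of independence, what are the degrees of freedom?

df = (r−1)(c−1) = (2−1)·(3−1) = 2

degrees of freedom = 2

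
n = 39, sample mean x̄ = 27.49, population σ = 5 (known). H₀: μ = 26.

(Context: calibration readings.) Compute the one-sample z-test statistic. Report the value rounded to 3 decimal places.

test statistic = 1.861

SE = σ/√n = 5/√39 = 0.8006
z = (x̄−μ₀)/SE = (27.49−26)/0.8006 = 1.8610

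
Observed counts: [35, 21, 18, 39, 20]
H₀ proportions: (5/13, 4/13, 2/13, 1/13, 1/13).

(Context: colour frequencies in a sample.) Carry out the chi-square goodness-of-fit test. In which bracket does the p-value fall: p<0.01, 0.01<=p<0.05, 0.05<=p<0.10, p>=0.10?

n = 133; E_i = n·p_i = [51.15, 40.92, 20.46, 10.23, 10.23]
χ² = (35−51.15)²/51.15 + (21−40.92)²/40.92 + (18−20.46)²/20.46 + (39−10.23)²/10.23 + (20−10.23)²/10.23 = 105.3252
df = 4
p-value (upper-tail) = 0.00000
→ bracket: p<0.01

p-value bracket: p<0.01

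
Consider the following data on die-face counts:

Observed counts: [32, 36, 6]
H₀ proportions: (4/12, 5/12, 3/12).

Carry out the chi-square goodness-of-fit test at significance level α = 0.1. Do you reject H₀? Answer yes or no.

reject H₀: yes

n = 74; E_i = n·p_i = [24.67, 30.83, 18.50]
χ² = (32−24.67)²/24.67 + (36−30.83)²/30.83 + (6−18.50)²/18.50 = 11.4919
df = 2
p-value (upper-tail) = 0.00320
At α=0.1: p < α → reject H₀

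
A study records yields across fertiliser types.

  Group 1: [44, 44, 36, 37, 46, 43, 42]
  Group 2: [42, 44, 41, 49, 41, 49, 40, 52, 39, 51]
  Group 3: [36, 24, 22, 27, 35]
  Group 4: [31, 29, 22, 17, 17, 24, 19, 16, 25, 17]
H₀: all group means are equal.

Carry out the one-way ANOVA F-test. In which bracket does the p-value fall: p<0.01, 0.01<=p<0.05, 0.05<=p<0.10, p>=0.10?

Group means [41.71, 44.80, 28.80, 21.70], grand mean 34.406
SSB = Σnᵢ(x̄ᵢ−x̄)² = 3225.790; SSW = ΣΣ(x−x̄ᵢ)² = 729.929
MSB = 3225.790/3 = 1075.2634; MSW = 729.929/28 = 26.0689
F = MSB/MSW = 41.2470
df = (3, 28)
p-value (upper-tail) = 0.00000
→ bracket: p<0.01

p-value bracket: p<0.01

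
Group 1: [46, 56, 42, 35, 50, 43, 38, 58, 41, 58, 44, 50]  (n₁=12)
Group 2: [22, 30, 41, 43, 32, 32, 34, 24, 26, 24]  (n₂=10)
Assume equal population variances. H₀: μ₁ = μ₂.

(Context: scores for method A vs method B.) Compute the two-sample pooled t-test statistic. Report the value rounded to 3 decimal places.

test statistic = 4.996

x̄₁=46.750, s₁=7.700, n₁=12
x̄₂=30.800, s₂=7.146, n₂=10
s_p² = [11·7.700² + 9·7.146²]/20 = 55.5925
SE = √(s_p²·(1/12+1/10)) = 3.1925
t = (46.750−30.800)/3.1925 = 4.9961
df = 20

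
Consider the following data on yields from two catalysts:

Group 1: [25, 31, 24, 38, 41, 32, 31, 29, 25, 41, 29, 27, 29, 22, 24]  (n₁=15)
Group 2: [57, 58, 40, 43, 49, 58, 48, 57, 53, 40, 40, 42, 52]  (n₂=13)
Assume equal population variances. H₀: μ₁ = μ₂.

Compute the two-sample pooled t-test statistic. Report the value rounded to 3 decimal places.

test statistic = -7.580

x̄₁=29.867, s₁=6.034, n₁=15
x̄₂=49.000, s₂=7.326, n₂=13
s_p² = [14·6.034² + 12·7.326²]/26 = 44.3744
SE = √(s_p²·(1/15+1/13)) = 2.5242
t = (29.867−49.000)/2.5242 = -7.5799
df = 26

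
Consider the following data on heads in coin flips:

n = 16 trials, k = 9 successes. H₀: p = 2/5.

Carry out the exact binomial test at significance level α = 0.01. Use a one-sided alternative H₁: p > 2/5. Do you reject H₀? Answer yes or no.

reject H₀: no

Exact binomial: n=16, k=9, p₀=2/5=0.4000
P(X≥9) from Σ C(n,i)·p₀^i·(1−p₀)^(n−i)
p-value (one-sided, H₁ greater) = 0.14227
At α=0.01: p ≥ α → fail to reject H₀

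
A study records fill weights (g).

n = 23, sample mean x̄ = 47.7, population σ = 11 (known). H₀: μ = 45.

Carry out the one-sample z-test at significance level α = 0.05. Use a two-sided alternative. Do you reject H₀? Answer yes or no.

SE = σ/√n = 11/√23 = 2.2937
z = (x̄−μ₀)/SE = (47.7−45)/2.2937 = 1.1772
p-value (two-sided) = 0.23913
At α=0.05: p ≥ α → fail to reject H₀

reject H₀: no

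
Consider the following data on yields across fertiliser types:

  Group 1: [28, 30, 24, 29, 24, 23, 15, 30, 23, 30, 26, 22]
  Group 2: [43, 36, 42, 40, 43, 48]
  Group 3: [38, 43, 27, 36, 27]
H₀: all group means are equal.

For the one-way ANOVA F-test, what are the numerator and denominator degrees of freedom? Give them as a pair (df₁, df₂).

k = 3 groups, N = 23 total
df = (k−1, N−k) = (3−1, 23−3) = (2, 20)

degrees of freedom = [2, 20]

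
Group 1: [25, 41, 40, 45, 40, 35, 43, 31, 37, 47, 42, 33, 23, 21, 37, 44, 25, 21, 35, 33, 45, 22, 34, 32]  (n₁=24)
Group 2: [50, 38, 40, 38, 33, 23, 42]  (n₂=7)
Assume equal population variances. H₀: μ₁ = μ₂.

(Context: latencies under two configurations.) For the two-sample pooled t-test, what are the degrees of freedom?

degrees of freedom = 29

df = n₁ + n₂ − 2 = 24 + 7 − 2 = 29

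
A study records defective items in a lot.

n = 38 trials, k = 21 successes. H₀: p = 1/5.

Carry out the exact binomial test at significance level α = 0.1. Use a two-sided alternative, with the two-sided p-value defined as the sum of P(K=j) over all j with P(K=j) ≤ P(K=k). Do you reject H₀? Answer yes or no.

Exact binomial: n=38, k=21, p₀=1/5=0.2000
P(X=j) = C(n,j)·p₀^j·(1−p₀)^(n−j); p = Σ P(X=j) over j with P(X=j) ≤ P(X=21)
p-value (two-sided) = 0.00000
At α=0.1: p < α → reject H₀

reject H₀: yes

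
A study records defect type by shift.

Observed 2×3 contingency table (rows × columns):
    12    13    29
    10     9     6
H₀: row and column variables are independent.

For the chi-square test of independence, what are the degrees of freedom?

df = (r−1)(c−1) = (2−1)·(3−1) = 2

degrees of freedom = 2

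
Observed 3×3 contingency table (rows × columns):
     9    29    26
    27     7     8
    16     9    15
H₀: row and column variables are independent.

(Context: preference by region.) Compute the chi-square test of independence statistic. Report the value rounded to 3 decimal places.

Row totals [64, 42, 40], col totals [52, 45, 49], n=146
χ² = (9−22.79)²/22.79 + (29−19.73)²/19.73 + (26−21.48)²/21.48 + (27−14.96)²/14.96 + (7−12.95)²/12.95 + (8−14.10)²/14.10 + (16−14.25)²/14.25 + (9−12.33)²/12.33 + (15−13.42)²/13.42 = 30.0179
df = 4

test statistic = 30.018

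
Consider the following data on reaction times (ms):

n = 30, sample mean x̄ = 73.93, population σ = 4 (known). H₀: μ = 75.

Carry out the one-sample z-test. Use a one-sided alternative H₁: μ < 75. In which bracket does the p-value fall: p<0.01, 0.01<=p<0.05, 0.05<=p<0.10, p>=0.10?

SE = σ/√n = 4/√30 = 0.7303
z = (x̄−μ₀)/SE = (73.93−75)/0.7303 = -1.4652
p-value (one-sided, H₁ less) = 0.07144
→ bracket: 0.05<=p<0.10

p-value bracket: 0.05<=p<0.10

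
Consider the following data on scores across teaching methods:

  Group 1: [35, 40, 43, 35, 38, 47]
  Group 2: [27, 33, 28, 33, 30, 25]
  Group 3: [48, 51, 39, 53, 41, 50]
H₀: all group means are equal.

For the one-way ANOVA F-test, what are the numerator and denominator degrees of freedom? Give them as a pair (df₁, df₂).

degrees of freedom = [2, 15]

k = 3 groups, N = 18 total
df = (k−1, N−k) = (3−1, 18−3) = (2, 15)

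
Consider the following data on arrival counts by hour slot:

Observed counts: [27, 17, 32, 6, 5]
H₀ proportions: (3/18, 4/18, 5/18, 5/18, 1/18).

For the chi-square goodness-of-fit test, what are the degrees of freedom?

degrees of freedom = 4

df = k − 1 = 5 − 1 = 4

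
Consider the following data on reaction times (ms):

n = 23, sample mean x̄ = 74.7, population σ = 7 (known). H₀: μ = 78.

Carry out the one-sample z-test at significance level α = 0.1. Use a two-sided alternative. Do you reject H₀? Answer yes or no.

SE = σ/√n = 7/√23 = 1.4596
z = (x̄−μ₀)/SE = (74.7−78)/1.4596 = -2.2609
p-value (two-sided) = 0.02377
At α=0.1: p < α → reject H₀

reject H₀: yes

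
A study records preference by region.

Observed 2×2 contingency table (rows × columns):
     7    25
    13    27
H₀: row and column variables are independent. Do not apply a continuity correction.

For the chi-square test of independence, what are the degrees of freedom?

degrees of freedom = 1

df = (r−1)(c−1) = (2−1)·(2−1) = 1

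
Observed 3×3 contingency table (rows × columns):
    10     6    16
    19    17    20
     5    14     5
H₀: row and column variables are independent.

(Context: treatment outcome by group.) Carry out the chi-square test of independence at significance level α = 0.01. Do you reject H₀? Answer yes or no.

Row totals [32, 56, 24], col totals [34, 37, 41], n=112
χ² = (10−9.71)²/9.71 + (6−10.57)²/10.57 + (16−11.71)²/11.71 + (19−17.00)²/17.00 + (17−18.50)²/18.50 + (20−20.50)²/20.50 + (5−7.29)²/7.29 + (14−7.93)²/7.93 + (5−8.79)²/8.79 = 10.9199
df = 4
p-value (upper-tail) = 0.02748
At α=0.01: p ≥ α → fail to reject H₀

reject H₀: no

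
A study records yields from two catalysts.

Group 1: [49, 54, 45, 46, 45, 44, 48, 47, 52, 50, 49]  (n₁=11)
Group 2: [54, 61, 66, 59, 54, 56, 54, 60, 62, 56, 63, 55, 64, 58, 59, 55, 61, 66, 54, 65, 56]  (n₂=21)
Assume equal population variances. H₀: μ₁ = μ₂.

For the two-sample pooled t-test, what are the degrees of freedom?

df = n₁ + n₂ − 2 = 11 + 21 − 2 = 30

degrees of freedom = 30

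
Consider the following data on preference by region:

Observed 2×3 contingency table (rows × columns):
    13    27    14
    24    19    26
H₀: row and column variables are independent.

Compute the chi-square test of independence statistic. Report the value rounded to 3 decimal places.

Row totals [54, 69], col totals [37, 46, 40], n=123
χ² = (13−16.24)²/16.24 + (27−20.20)²/20.20 + (14−17.56)²/17.56 + (24−20.76)²/20.76 + (19−25.80)²/25.80 + (26−22.44)²/22.44 = 6.5294
df = 2

test statistic = 6.529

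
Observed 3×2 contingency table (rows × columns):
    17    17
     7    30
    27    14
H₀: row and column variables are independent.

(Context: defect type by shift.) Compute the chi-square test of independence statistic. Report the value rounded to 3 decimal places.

Row totals [34, 37, 41], col totals [51, 61], n=112
χ² = (17−15.48)²/15.48 + (17−18.52)²/18.52 + (7−16.85)²/16.85 + (30−20.15)²/20.15 + (27−18.67)²/18.67 + (14−22.33)²/22.33 = 17.6672
df = 2

test statistic = 17.667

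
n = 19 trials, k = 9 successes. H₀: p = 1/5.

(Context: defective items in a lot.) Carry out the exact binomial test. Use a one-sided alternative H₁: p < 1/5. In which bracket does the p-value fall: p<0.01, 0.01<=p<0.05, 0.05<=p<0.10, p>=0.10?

p-value bracket: p>=0.10

Exact binomial: n=19, k=9, p₀=1/5=0.2000
P(X≤9) from Σ C(n,i)·p₀^i·(1−p₀)^(n−i)
p-value (one-sided, H₁ less) = 0.99842
→ bracket: p>=0.10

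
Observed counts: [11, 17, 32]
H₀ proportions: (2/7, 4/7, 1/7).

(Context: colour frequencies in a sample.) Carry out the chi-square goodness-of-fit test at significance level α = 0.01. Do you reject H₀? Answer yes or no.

reject H₀: yes

n = 60; E_i = n·p_i = [17.14, 34.29, 8.57]
χ² = (11−17.14)²/17.14 + (17−34.29)²/34.29 + (32−8.57)²/8.57 = 74.9542
df = 2
p-value (upper-tail) = 0.00000
At α=0.01: p < α → reject H₀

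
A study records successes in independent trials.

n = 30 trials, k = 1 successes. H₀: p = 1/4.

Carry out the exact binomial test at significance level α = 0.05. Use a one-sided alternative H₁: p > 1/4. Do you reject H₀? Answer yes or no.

Exact binomial: n=30, k=1, p₀=1/4=0.2500
P(X≥1) from Σ C(n,i)·p₀^i·(1−p₀)^(n−i)
p-value (one-sided, H₁ greater) = 0.99982
At α=0.05: p ≥ α → fail to reject H₀

reject H₀: no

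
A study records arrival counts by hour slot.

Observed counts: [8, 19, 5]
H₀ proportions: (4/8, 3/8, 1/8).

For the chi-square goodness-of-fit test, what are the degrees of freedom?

df = k − 1 = 3 − 1 = 2

degrees of freedom = 2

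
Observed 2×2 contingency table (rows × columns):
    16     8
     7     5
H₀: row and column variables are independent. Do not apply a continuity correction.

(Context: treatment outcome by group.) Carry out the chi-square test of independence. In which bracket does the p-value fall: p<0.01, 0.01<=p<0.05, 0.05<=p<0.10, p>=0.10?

Row totals [24, 12], col totals [23, 13], n=36
χ² = (16−15.33)²/15.33 + (8−8.67)²/8.67 + (7−7.67)²/7.67 + (5−4.33)²/4.33 = 0.2408
df = 1
p-value (upper-tail) = 0.62363
→ bracket: p>=0.10

p-value bracket: p>=0.10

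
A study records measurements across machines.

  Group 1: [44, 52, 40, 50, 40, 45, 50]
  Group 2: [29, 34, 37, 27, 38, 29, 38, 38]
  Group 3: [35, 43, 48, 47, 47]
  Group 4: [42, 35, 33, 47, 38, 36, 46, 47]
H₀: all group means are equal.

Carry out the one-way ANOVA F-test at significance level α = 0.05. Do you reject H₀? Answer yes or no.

reject H₀: yes

Group means [45.86, 33.75, 44.00, 40.50], grand mean 40.536
SSB = Σnᵢ(x̄ᵢ−x̄)² = 626.607; SSW = ΣΣ(x−x̄ᵢ)² = 646.357
MSB = 626.607/3 = 208.8690; MSW = 646.357/24 = 26.9315
F = MSB/MSW = 7.7556
df = (3, 24)
p-value (upper-tail) = 0.00086
At α=0.05: p < α → reject H₀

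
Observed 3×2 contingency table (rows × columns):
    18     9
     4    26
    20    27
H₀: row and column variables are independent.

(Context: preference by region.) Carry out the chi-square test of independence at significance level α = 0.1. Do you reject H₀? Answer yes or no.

Row totals [27, 30, 47], col totals [42, 62], n=104
χ² = (18−10.90)²/10.90 + (9−16.10)²/16.10 + (4−12.12)²/12.12 + (26−17.88)²/17.88 + (20−18.98)²/18.98 + (27−28.02)²/28.02 = 16.9568
df = 2
p-value (upper-tail) = 0.00021
At α=0.1: p < α → reject H₀

reject H₀: yes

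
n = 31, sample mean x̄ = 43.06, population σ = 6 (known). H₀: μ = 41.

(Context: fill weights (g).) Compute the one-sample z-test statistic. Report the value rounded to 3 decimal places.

SE = σ/√n = 6/√31 = 1.0776
z = (x̄−μ₀)/SE = (43.06−41)/1.0776 = 1.9116

test statistic = 1.912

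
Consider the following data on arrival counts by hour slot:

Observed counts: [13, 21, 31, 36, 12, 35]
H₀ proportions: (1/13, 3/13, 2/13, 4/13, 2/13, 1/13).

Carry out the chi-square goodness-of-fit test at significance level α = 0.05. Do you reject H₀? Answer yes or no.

n = 148; E_i = n·p_i = [11.38, 34.15, 22.77, 45.54, 22.77, 11.38]
χ² = (13−11.38)²/11.38 + (21−34.15)²/34.15 + (31−22.77)²/22.77 + (36−45.54)²/45.54 + (12−22.77)²/22.77 + (35−11.38)²/11.38 = 64.3480
df = 5
p-value (upper-tail) = 0.00000
At α=0.05: p < α → reject H₀

reject H₀: yes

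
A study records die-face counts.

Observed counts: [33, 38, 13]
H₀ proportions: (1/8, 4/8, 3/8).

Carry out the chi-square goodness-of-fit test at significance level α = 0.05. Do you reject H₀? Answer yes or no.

n = 84; E_i = n·p_i = [10.50, 42.00, 31.50]
χ² = (33−10.50)²/10.50 + (38−42.00)²/42.00 + (13−31.50)²/31.50 = 59.4603
df = 2
p-value (upper-tail) = 0.00000
At α=0.05: p < α → reject H₀

reject H₀: yes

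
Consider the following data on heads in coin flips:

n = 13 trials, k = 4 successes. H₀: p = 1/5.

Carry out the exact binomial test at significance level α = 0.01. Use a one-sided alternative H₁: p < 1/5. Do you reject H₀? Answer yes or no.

reject H₀: no

Exact binomial: n=13, k=4, p₀=1/5=0.2000
P(X≤4) from Σ C(n,i)·p₀^i·(1−p₀)^(n−i)
p-value (one-sided, H₁ less) = 0.90087
At α=0.01: p ≥ α → fail to reject H₀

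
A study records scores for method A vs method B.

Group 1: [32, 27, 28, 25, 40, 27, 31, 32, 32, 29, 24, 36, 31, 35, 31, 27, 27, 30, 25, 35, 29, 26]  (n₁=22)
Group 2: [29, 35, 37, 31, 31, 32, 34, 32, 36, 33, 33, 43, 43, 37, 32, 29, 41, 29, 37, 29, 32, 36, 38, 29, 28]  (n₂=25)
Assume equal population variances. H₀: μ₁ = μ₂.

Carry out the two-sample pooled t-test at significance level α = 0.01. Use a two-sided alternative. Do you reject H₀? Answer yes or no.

reject H₀: yes

x̄₁=29.955, s₁=4.053, n₁=22
x̄₂=33.840, s₂=4.375, n₂=25
s_p² = [21·4.053² + 24·4.375²]/45 = 17.8737
SE = √(s_p²·(1/22+1/25)) = 1.2359
t = (29.955−33.840)/1.2359 = -3.1439
df = 45
p-value (two-sided) = 0.00295
At α=0.01: p < α → reject H₀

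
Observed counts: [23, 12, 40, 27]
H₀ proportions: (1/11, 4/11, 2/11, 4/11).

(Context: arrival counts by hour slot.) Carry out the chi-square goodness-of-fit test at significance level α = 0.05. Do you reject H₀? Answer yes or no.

n = 102; E_i = n·p_i = [9.27, 37.09, 18.55, 37.09]
χ² = (23−9.27)²/9.27 + (12−37.09)²/37.09 + (40−18.55)²/18.55 + (27−37.09)²/37.09 = 64.8603
df = 3
p-value (upper-tail) = 0.00000
At α=0.05: p < α → reject H₀

reject H₀: yes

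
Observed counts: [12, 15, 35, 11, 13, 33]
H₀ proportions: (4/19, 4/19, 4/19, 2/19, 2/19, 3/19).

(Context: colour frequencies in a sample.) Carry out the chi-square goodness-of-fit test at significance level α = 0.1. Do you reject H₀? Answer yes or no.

n = 119; E_i = n·p_i = [25.05, 25.05, 25.05, 12.53, 12.53, 18.79]
χ² = (12−25.05)²/25.05 + (15−25.05)²/25.05 + (35−25.05)²/25.05 + (11−12.53)²/12.53 + (13−12.53)²/12.53 + (33−18.79)²/18.79 = 25.7353
df = 5
p-value (upper-tail) = 0.00010
At α=0.1: p < α → reject H₀

reject H₀: yes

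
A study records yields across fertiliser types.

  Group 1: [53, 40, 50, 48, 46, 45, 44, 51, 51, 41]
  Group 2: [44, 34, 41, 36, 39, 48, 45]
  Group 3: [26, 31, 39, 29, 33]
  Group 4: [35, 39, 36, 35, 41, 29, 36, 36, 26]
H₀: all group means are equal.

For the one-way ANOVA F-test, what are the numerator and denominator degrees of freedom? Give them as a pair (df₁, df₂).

k = 4 groups, N = 31 total
df = (k−1, N−k) = (4−1, 31−4) = (3, 27)

degrees of freedom = [3, 27]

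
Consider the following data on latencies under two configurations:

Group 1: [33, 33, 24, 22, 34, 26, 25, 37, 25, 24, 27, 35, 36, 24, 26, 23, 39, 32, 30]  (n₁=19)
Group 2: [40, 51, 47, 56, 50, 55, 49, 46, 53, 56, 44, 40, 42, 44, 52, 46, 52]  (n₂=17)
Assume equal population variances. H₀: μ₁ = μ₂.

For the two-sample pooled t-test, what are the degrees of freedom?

df = n₁ + n₂ − 2 = 19 + 17 − 2 = 34

degrees of freedom = 34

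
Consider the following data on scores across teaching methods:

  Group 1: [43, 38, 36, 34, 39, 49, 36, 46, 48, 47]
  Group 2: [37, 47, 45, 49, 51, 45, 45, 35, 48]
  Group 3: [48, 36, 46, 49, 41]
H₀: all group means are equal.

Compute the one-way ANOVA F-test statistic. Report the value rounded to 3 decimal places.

Group means [41.60, 44.67, 44.00], grand mean 43.250
SSB = Σnᵢ(x̄ᵢ−x̄)² = 48.100; SSW = ΣΣ(x−x̄ᵢ)² = 632.400
MSB = 48.100/2 = 24.0500; MSW = 632.400/21 = 30.1143
F = MSB/MSW = 0.7986
df = (2, 21)

test statistic = 0.799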